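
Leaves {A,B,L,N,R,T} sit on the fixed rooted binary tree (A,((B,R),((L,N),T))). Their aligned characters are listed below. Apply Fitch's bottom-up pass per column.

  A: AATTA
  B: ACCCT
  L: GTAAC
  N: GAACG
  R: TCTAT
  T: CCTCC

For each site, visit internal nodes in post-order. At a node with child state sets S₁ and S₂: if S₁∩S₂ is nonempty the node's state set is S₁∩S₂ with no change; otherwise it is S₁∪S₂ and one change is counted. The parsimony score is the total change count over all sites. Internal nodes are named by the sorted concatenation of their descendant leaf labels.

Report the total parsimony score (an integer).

BR@0: {A} ∪ {T} = {A,T} (union, +1)
LN@0: {G} ∩ {G} = {G} (intersection, +0)
LNT@0: {G} ∪ {C} = {C,G} (union, +1)
BLNRT@0: {A,T} ∪ {C,G} = {A,C,G,T} (union, +1)
ABLNRT@0: {A} ∩ {A,C,G,T} = {A} (intersection, +0)
BR@1: {C} ∩ {C} = {C} (intersection, +0)
LN@1: {T} ∪ {A} = {A,T} (union, +1)
LNT@1: {A,T} ∪ {C} = {A,C,T} (union, +1)
BLNRT@1: {C} ∩ {A,C,T} = {C} (intersection, +0)
ABLNRT@1: {A} ∪ {C} = {A,C} (union, +1)
BR@2: {C} ∪ {T} = {C,T} (union, +1)
LN@2: {A} ∩ {A} = {A} (intersection, +0)
LNT@2: {A} ∪ {T} = {A,T} (union, +1)
BLNRT@2: {C,T} ∩ {A,T} = {T} (intersection, +0)
ABLNRT@2: {T} ∩ {T} = {T} (intersection, +0)
BR@3: {C} ∪ {A} = {A,C} (union, +1)
LN@3: {A} ∪ {C} = {A,C} (union, +1)
LNT@3: {A,C} ∩ {C} = {C} (intersection, +0)
BLNRT@3: {A,C} ∩ {C} = {C} (intersection, +0)
ABLNRT@3: {T} ∪ {C} = {C,T} (union, +1)
BR@4: {T} ∩ {T} = {T} (intersection, +0)
LN@4: {C} ∪ {G} = {C,G} (union, +1)
LNT@4: {C,G} ∩ {C} = {C} (intersection, +0)
BLNRT@4: {T} ∪ {C} = {C,T} (union, +1)
ABLNRT@4: {A} ∪ {C,T} = {A,C,T} (union, +1)
per-site changes: [3, 3, 2, 3, 3]; total = 14

14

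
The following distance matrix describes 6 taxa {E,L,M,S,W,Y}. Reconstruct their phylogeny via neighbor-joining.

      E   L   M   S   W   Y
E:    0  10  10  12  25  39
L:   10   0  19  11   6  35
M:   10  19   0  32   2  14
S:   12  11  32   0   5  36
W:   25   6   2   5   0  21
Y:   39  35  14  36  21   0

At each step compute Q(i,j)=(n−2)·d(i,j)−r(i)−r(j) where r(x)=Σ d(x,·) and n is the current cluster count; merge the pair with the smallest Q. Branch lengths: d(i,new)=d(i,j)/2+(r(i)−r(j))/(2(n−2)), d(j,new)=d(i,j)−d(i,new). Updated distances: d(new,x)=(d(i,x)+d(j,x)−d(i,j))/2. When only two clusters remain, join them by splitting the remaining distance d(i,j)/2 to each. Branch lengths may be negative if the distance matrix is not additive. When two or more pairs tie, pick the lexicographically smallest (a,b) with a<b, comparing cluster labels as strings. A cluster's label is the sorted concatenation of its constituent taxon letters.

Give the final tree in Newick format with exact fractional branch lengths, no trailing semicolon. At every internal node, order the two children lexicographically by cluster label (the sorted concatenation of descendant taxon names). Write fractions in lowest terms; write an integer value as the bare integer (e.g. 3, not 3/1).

1. join M+Y (d=14, Q=-166) ⇒ MY; edges |M|=-3/2, |Y|=31/2
  updated: d(E,MY)=35/2, d(L,MY)=20, d(MY,S)=27, d(MY,W)=9/2
2. join MY+W (d=9/2, Q=-96) ⇒ MWY; edges |MY|=7, |W|=-5/2
  updated: d(E,MWY)=19, d(L,MWY)=43/4, d(MWY,S)=55/4
3. join E+S (d=12, Q=-215/4) ⇒ ES; edges |E|=113/16, |S|=79/16
  updated: d(ES,L)=9/2, d(ES,MWY)=83/8
4. join ES+L (d=9/2, Q=-205/8) ⇒ ELS; edges |ES|=33/16, |L|=39/16
  updated: d(ELS,MWY)=133/16
5. join ELS+MWY (d=133/16) ⇒ ELMSWY; edges |ELS|=133/32, |MWY|=133/32
final tree: (((E:113/16,S:79/16):33/16,L:39/16):133/32,((M:-3/2,Y:31/2):7,W:-5/2):133/32)
total length: 693/16

(((E:113/16,S:79/16):33/16,L:39/16):133/32,((M:-3/2,Y:31/2):7,W:-5/2):133/32)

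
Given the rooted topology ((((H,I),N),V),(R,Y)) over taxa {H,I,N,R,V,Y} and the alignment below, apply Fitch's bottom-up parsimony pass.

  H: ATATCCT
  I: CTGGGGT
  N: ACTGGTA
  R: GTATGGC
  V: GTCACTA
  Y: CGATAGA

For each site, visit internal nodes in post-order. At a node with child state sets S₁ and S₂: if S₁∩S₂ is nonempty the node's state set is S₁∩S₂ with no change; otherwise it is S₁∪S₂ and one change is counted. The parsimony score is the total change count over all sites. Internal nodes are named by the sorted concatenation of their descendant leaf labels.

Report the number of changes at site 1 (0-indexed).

2

HI@0: {A} ∪ {C} = {A,C} (union, +1)
HIN@0: {A,C} ∩ {A} = {A} (intersection, +0)
HINV@0: {A} ∪ {G} = {A,G} (union, +1)
RY@0: {G} ∪ {C} = {C,G} (union, +1)
HINRVY@0: {A,G} ∩ {C,G} = {G} (intersection, +0)
HI@1: {T} ∩ {T} = {T} (intersection, +0)
HIN@1: {T} ∪ {C} = {C,T} (union, +1)
HINV@1: {C,T} ∩ {T} = {T} (intersection, +0)
RY@1: {T} ∪ {G} = {G,T} (union, +1)
HINRVY@1: {T} ∩ {G,T} = {T} (intersection, +0)
HI@2: {A} ∪ {G} = {A,G} (union, +1)
HIN@2: {A,G} ∪ {T} = {A,G,T} (union, +1)
HINV@2: {A,G,T} ∪ {C} = {A,C,G,T} (union, +1)
RY@2: {A} ∩ {A} = {A} (intersection, +0)
HINRVY@2: {A,C,G,T} ∩ {A} = {A} (intersection, +0)
HI@3: {T} ∪ {G} = {G,T} (union, +1)
HIN@3: {G,T} ∩ {G} = {G} (intersection, +0)
HINV@3: {G} ∪ {A} = {A,G} (union, +1)
RY@3: {T} ∩ {T} = {T} (intersection, +0)
HINRVY@3: {A,G} ∪ {T} = {A,G,T} (union, +1)
HI@4: {C} ∪ {G} = {C,G} (union, +1)
HIN@4: {C,G} ∩ {G} = {G} (intersection, +0)
HINV@4: {G} ∪ {C} = {C,G} (union, +1)
RY@4: {G} ∪ {A} = {A,G} (union, +1)
HINRVY@4: {C,G} ∩ {A,G} = {G} (intersection, +0)
HI@5: {C} ∪ {G} = {C,G} (union, +1)
HIN@5: {C,G} ∪ {T} = {C,G,T} (union, +1)
HINV@5: {C,G,T} ∩ {T} = {T} (intersection, +0)
RY@5: {G} ∩ {G} = {G} (intersection, +0)
HINRVY@5: {T} ∪ {G} = {G,T} (union, +1)
HI@6: {T} ∩ {T} = {T} (intersection, +0)
HIN@6: {T} ∪ {A} = {A,T} (union, +1)
HINV@6: {A,T} ∩ {A} = {A} (intersection, +0)
RY@6: {C} ∪ {A} = {A,C} (union, +1)
HINRVY@6: {A} ∩ {A,C} = {A} (intersection, +0)
per-site changes: [3, 2, 3, 3, 3, 3, 2]; total = 19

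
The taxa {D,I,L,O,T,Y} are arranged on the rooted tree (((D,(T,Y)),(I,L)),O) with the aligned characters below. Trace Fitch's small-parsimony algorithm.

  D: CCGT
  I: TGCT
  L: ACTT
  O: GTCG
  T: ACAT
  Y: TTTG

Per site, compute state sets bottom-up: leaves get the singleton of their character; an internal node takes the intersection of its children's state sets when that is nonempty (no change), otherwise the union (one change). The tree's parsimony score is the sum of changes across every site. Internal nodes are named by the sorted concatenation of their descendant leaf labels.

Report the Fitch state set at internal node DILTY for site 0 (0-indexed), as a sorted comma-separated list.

A,T

site 0, node TY: T={A} ∪ Y={T} → {A,T} (+1)
site 0, node DTY: D={C} ∪ TY={A,T} → {A,C,T} (+1)
site 0, node IL: I={T} ∪ L={A} → {A,T} (+1)
site 0, node DILTY: DTY={A,C,T} ∩ IL={A,T} → {A,T} (+0)
site 0, node DILOTY: DILTY={A,T} ∪ O={G} → {A,G,T} (+1)
site 1, node TY: T={C} ∪ Y={T} → {C,T} (+1)
site 1, node DTY: D={C} ∩ TY={C,T} → {C} (+0)
site 1, node IL: I={G} ∪ L={C} → {C,G} (+1)
site 1, node DILTY: DTY={C} ∩ IL={C,G} → {C} (+0)
site 1, node DILOTY: DILTY={C} ∪ O={T} → {C,T} (+1)
site 2, node TY: T={A} ∪ Y={T} → {A,T} (+1)
site 2, node DTY: D={G} ∪ TY={A,T} → {A,G,T} (+1)
site 2, node IL: I={C} ∪ L={T} → {C,T} (+1)
site 2, node DILTY: DTY={A,G,T} ∩ IL={C,T} → {T} (+0)
site 2, node DILOTY: DILTY={T} ∪ O={C} → {C,T} (+1)
site 3, node TY: T={T} ∪ Y={G} → {G,T} (+1)
site 3, node DTY: D={T} ∩ TY={G,T} → {T} (+0)
site 3, node IL: I={T} ∩ L={T} → {T} (+0)
site 3, node DILTY: DTY={T} ∩ IL={T} → {T} (+0)
site 3, node DILOTY: DILTY={T} ∪ O={G} → {G,T} (+1)
per-site changes: [4, 3, 4, 2]; total = 13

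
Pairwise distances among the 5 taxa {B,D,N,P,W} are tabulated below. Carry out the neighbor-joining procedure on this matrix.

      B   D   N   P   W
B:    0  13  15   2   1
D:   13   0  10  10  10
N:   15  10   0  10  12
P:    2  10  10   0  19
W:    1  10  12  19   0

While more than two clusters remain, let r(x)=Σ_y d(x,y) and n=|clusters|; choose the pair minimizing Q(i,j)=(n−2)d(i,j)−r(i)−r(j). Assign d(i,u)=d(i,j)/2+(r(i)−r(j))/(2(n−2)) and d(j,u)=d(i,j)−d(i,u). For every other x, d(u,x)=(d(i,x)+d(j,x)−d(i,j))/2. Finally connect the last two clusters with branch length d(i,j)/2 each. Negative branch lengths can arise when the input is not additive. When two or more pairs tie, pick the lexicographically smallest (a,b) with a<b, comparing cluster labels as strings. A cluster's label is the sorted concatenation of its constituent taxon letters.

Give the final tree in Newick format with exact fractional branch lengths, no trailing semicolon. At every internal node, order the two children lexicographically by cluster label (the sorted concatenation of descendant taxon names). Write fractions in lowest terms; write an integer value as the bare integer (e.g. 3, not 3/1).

iteration 1: select B,W (d=1, Q=-70); attach at lengths (-4/3, 7/3); label the merged cluster BW
  updated: d(BW,D)=11, d(BW,N)=13, d(BW,P)=10
iteration 2: select BW,P (d=10, Q=-44); attach at lengths (6, 4); label the merged cluster BPW
  updated: d(BPW,D)=11/2, d(BPW,N)=13/2
iteration 3: select BPW,D (d=11/2, Q=-22); attach at lengths (1, 9/2); label the merged cluster BDPW
  updated: d(BDPW,N)=11/2
iteration 4: select BDPW,N (d=11/2); attach at lengths (11/4, 11/4); label the merged cluster BDNPW
final tree: ((((B:-4/3,W:7/3):6,P:4):1,D:9/2):11/4,N:11/4)
total length: 22

((((B:-4/3,W:7/3):6,P:4):1,D:9/2):11/4,N:11/4)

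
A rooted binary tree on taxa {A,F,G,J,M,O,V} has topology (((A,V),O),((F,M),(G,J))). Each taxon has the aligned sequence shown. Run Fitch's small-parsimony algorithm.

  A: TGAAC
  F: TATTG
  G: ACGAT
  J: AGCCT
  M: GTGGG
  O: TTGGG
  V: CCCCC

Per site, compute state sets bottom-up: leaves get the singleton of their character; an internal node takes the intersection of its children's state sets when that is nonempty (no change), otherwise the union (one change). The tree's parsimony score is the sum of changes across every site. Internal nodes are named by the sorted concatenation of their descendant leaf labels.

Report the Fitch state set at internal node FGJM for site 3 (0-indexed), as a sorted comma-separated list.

A,C,G,T

site 0, node AV: A={T} ∪ V={C} → {C,T} (+1)
site 0, node AOV: AV={C,T} ∩ O={T} → {T} (+0)
site 0, node FM: F={T} ∪ M={G} → {G,T} (+1)
site 0, node GJ: G={A} ∩ J={A} → {A} (+0)
site 0, node FGJM: FM={G,T} ∪ GJ={A} → {A,G,T} (+1)
site 0, node AFGJMOV: AOV={T} ∩ FGJM={A,G,T} → {T} (+0)
site 1, node AV: A={G} ∪ V={C} → {C,G} (+1)
site 1, node AOV: AV={C,G} ∪ O={T} → {C,G,T} (+1)
site 1, node FM: F={A} ∪ M={T} → {A,T} (+1)
site 1, node GJ: G={C} ∪ J={G} → {C,G} (+1)
site 1, node FGJM: FM={A,T} ∪ GJ={C,G} → {A,C,G,T} (+1)
site 1, node AFGJMOV: AOV={C,G,T} ∩ FGJM={A,C,G,T} → {C,G,T} (+0)
site 2, node AV: A={A} ∪ V={C} → {A,C} (+1)
site 2, node AOV: AV={A,C} ∪ O={G} → {A,C,G} (+1)
site 2, node FM: F={T} ∪ M={G} → {G,T} (+1)
site 2, node GJ: G={G} ∪ J={C} → {C,G} (+1)
site 2, node FGJM: FM={G,T} ∩ GJ={C,G} → {G} (+0)
site 2, node AFGJMOV: AOV={A,C,G} ∩ FGJM={G} → {G} (+0)
site 3, node AV: A={A} ∪ V={C} → {A,C} (+1)
site 3, node AOV: AV={A,C} ∪ O={G} → {A,C,G} (+1)
site 3, node FM: F={T} ∪ M={G} → {G,T} (+1)
site 3, node GJ: G={A} ∪ J={C} → {A,C} (+1)
site 3, node FGJM: FM={G,T} ∪ GJ={A,C} → {A,C,G,T} (+1)
site 3, node AFGJMOV: AOV={A,C,G} ∩ FGJM={A,C,G,T} → {A,C,G} (+0)
site 4, node AV: A={C} ∩ V={C} → {C} (+0)
site 4, node AOV: AV={C} ∪ O={G} → {C,G} (+1)
site 4, node FM: F={G} ∩ M={G} → {G} (+0)
site 4, node GJ: G={T} ∩ J={T} → {T} (+0)
site 4, node FGJM: FM={G} ∪ GJ={T} → {G,T} (+1)
site 4, node AFGJMOV: AOV={C,G} ∩ FGJM={G,T} → {G} (+0)
per-site changes: [3, 5, 4, 5, 2]; total = 19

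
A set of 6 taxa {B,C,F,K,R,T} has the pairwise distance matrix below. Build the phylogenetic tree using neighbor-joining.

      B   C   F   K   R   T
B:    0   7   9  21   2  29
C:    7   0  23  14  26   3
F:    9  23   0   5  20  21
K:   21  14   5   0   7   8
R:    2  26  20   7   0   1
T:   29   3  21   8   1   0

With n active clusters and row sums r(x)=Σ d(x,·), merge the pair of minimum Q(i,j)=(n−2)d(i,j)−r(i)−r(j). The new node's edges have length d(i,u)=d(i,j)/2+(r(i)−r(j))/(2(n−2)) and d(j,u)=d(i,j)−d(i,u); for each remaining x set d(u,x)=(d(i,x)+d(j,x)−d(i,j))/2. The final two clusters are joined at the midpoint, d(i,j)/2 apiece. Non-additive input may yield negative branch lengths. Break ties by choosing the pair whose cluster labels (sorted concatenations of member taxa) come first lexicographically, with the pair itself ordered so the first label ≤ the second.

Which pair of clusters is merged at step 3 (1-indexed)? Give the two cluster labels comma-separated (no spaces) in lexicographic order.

BR,CT

1. join C+T (d=3, Q=-123) ⇒ CT; edges |C|=23/8, |T|=1/8
  updated: d(B,CT)=33/2, d(CT,F)=41/2, d(CT,K)=19/2, d(CT,R)=12
2. join B+R (d=2, Q=-167/2) ⇒ BR; edges |B|=9/4, |R|=-1/4
  updated: d(BR,CT)=53/4, d(BR,F)=27/2, d(BR,K)=13
3. join BR+CT (d=53/4, Q=-113/2) ⇒ BCRT; edges |BR|=23/4, |CT|=15/2
  updated: d(BCRT,F)=83/8, d(BCRT,K)=37/8
4. join BCRT+F (d=83/8, Q=-20) ⇒ BCFRT; edges |BCRT|=5, |F|=43/8
  updated: d(BCFRT,K)=-3/8
5. join BCFRT+K (d=-3/8) ⇒ BCFKRT; edges |BCFRT|=-3/16, |K|=-3/16
final tree: ((((B:9/4,R:-1/4):23/4,(C:23/8,T:1/8):15/2):5,F:43/8):-3/16,K:-3/16)
total length: 113/4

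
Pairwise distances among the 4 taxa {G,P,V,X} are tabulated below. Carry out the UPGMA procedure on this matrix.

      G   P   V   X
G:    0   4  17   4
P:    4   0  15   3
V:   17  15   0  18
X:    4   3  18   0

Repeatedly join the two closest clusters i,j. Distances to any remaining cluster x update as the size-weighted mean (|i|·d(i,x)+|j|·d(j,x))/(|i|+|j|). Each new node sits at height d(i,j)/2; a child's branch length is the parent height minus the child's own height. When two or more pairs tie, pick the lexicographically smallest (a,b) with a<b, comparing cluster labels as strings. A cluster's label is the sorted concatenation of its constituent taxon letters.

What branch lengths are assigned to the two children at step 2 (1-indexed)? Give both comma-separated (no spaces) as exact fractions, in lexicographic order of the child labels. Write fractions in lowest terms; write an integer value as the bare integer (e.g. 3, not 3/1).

2,1/2

iteration 1: select P,X (d=3); attach at lengths (3/2, 3/2); label the merged cluster PX
  updated: d(G,PX)=4, d(PX,V)=33/2
iteration 2: select G,PX (d=4); attach at lengths (2, 1/2); label the merged cluster GPX
  updated: d(GPX,V)=50/3
iteration 3: select GPX,V (d=50/3); attach at lengths (19/3, 25/3); label the merged cluster GPVX
final tree: ((G:2,(P:3/2,X:3/2):1/2):19/3,V:25/3)
total length: 121/6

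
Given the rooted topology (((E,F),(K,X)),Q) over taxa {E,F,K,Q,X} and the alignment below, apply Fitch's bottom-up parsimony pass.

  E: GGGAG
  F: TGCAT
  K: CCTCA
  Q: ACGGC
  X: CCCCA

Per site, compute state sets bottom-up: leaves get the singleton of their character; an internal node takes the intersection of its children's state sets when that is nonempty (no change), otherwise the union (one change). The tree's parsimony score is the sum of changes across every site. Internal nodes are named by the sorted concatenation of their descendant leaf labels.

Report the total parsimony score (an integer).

EF@0: {G} ∪ {T} = {G,T} (union, +1)
KX@0: {C} ∩ {C} = {C} (intersection, +0)
EFKX@0: {G,T} ∪ {C} = {C,G,T} (union, +1)
EFKQX@0: {C,G,T} ∪ {A} = {A,C,G,T} (union, +1)
EF@1: {G} ∩ {G} = {G} (intersection, +0)
KX@1: {C} ∩ {C} = {C} (intersection, +0)
EFKX@1: {G} ∪ {C} = {C,G} (union, +1)
EFKQX@1: {C,G} ∩ {C} = {C} (intersection, +0)
EF@2: {G} ∪ {C} = {C,G} (union, +1)
KX@2: {T} ∪ {C} = {C,T} (union, +1)
EFKX@2: {C,G} ∩ {C,T} = {C} (intersection, +0)
EFKQX@2: {C} ∪ {G} = {C,G} (union, +1)
EF@3: {A} ∩ {A} = {A} (intersection, +0)
KX@3: {C} ∩ {C} = {C} (intersection, +0)
EFKX@3: {A} ∪ {C} = {A,C} (union, +1)
EFKQX@3: {A,C} ∪ {G} = {A,C,G} (union, +1)
EF@4: {G} ∪ {T} = {G,T} (union, +1)
KX@4: {A} ∩ {A} = {A} (intersection, +0)
EFKX@4: {G,T} ∪ {A} = {A,G,T} (union, +1)
EFKQX@4: {A,G,T} ∪ {C} = {A,C,G,T} (union, +1)
per-site changes: [3, 1, 3, 2, 3]; total = 12

12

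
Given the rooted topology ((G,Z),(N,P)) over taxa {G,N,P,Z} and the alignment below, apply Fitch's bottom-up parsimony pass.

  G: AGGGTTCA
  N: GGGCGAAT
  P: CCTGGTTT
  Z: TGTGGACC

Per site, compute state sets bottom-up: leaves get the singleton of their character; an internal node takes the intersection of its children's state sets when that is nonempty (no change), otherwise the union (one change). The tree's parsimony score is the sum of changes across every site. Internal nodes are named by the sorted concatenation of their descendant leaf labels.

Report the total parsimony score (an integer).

GZ@0: {A} ∪ {T} = {A,T} (union, +1)
NP@0: {G} ∪ {C} = {C,G} (union, +1)
GNPZ@0: {A,T} ∪ {C,G} = {A,C,G,T} (union, +1)
GZ@1: {G} ∩ {G} = {G} (intersection, +0)
NP@1: {G} ∪ {C} = {C,G} (union, +1)
GNPZ@1: {G} ∩ {C,G} = {G} (intersection, +0)
GZ@2: {G} ∪ {T} = {G,T} (union, +1)
NP@2: {G} ∪ {T} = {G,T} (union, +1)
GNPZ@2: {G,T} ∩ {G,T} = {G,T} (intersection, +0)
GZ@3: {G} ∩ {G} = {G} (intersection, +0)
NP@3: {C} ∪ {G} = {C,G} (union, +1)
GNPZ@3: {G} ∩ {C,G} = {G} (intersection, +0)
GZ@4: {T} ∪ {G} = {G,T} (union, +1)
NP@4: {G} ∩ {G} = {G} (intersection, +0)
GNPZ@4: {G,T} ∩ {G} = {G} (intersection, +0)
GZ@5: {T} ∪ {A} = {A,T} (union, +1)
NP@5: {A} ∪ {T} = {A,T} (union, +1)
GNPZ@5: {A,T} ∩ {A,T} = {A,T} (intersection, +0)
GZ@6: {C} ∩ {C} = {C} (intersection, +0)
NP@6: {A} ∪ {T} = {A,T} (union, +1)
GNPZ@6: {C} ∪ {A,T} = {A,C,T} (union, +1)
GZ@7: {A} ∪ {C} = {A,C} (union, +1)
NP@7: {T} ∩ {T} = {T} (intersection, +0)
GNPZ@7: {A,C} ∪ {T} = {A,C,T} (union, +1)
per-site changes: [3, 1, 2, 1, 1, 2, 2, 2]; total = 14

14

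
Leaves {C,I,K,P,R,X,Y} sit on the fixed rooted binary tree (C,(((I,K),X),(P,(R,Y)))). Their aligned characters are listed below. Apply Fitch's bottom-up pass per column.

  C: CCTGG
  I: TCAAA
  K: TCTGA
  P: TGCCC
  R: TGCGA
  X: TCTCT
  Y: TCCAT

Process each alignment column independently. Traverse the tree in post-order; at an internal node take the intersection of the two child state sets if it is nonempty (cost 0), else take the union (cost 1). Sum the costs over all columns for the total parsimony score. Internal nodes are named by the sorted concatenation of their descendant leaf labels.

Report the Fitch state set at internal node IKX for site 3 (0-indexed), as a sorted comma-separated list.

site 0, node IK: I={T} ∩ K={T} → {T} (+0)
site 0, node IKX: IK={T} ∩ X={T} → {T} (+0)
site 0, node RY: R={T} ∩ Y={T} → {T} (+0)
site 0, node PRY: P={T} ∩ RY={T} → {T} (+0)
site 0, node IKPRXY: IKX={T} ∩ PRY={T} → {T} (+0)
site 0, node CIKPRXY: C={C} ∪ IKPRXY={T} → {C,T} (+1)
site 1, node IK: I={C} ∩ K={C} → {C} (+0)
site 1, node IKX: IK={C} ∩ X={C} → {C} (+0)
site 1, node RY: R={G} ∪ Y={C} → {C,G} (+1)
site 1, node PRY: P={G} ∩ RY={C,G} → {G} (+0)
site 1, node IKPRXY: IKX={C} ∪ PRY={G} → {C,G} (+1)
site 1, node CIKPRXY: C={C} ∩ IKPRXY={C,G} → {C} (+0)
site 2, node IK: I={A} ∪ K={T} → {A,T} (+1)
site 2, node IKX: IK={A,T} ∩ X={T} → {T} (+0)
site 2, node RY: R={C} ∩ Y={C} → {C} (+0)
site 2, node PRY: P={C} ∩ RY={C} → {C} (+0)
site 2, node IKPRXY: IKX={T} ∪ PRY={C} → {C,T} (+1)
site 2, node CIKPRXY: C={T} ∩ IKPRXY={C,T} → {T} (+0)
site 3, node IK: I={A} ∪ K={G} → {A,G} (+1)
site 3, node IKX: IK={A,G} ∪ X={C} → {A,C,G} (+1)
site 3, node RY: R={G} ∪ Y={A} → {A,G} (+1)
site 3, node PRY: P={C} ∪ RY={A,G} → {A,C,G} (+1)
site 3, node IKPRXY: IKX={A,C,G} ∩ PRY={A,C,G} → {A,C,G} (+0)
site 3, node CIKPRXY: C={G} ∩ IKPRXY={A,C,G} → {G} (+0)
site 4, node IK: I={A} ∩ K={A} → {A} (+0)
site 4, node IKX: IK={A} ∪ X={T} → {A,T} (+1)
site 4, node RY: R={A} ∪ Y={T} → {A,T} (+1)
site 4, node PRY: P={C} ∪ RY={A,T} → {A,C,T} (+1)
site 4, node IKPRXY: IKX={A,T} ∩ PRY={A,C,T} → {A,T} (+0)
site 4, node CIKPRXY: C={G} ∪ IKPRXY={A,T} → {A,G,T} (+1)
per-site changes: [1, 2, 2, 4, 4]; total = 13

A,C,G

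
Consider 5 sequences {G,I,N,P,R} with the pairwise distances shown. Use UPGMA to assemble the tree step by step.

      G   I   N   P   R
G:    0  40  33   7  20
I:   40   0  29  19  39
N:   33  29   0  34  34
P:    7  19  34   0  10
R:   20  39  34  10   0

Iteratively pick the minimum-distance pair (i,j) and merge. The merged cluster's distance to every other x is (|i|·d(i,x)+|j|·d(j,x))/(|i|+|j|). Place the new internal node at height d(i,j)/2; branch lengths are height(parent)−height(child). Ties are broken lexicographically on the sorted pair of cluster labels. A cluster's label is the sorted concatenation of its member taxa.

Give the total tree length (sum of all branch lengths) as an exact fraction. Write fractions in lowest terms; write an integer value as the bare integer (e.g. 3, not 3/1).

176/3

step 1: merge (G,P) at d=7; branch lengths G→7/2, P→7/2; new cluster GP
  updated: d(GP,I)=59/2, d(GP,N)=67/2, d(GP,R)=15
step 2: merge (GP,R) at d=15; branch lengths GP→4, R→15/2; new cluster GPR
  updated: d(GPR,I)=98/3, d(GPR,N)=101/3
step 3: merge (I,N) at d=29; branch lengths I→29/2, N→29/2; new cluster IN
  updated: d(GPR,IN)=199/6
step 4: merge (GPR,IN) at d=199/6; branch lengths GPR→109/12, IN→25/12; new cluster GINPR
final tree: (((G:7/2,P:7/2):4,R:15/2):109/12,(I:29/2,N:29/2):25/12)
total length: 176/3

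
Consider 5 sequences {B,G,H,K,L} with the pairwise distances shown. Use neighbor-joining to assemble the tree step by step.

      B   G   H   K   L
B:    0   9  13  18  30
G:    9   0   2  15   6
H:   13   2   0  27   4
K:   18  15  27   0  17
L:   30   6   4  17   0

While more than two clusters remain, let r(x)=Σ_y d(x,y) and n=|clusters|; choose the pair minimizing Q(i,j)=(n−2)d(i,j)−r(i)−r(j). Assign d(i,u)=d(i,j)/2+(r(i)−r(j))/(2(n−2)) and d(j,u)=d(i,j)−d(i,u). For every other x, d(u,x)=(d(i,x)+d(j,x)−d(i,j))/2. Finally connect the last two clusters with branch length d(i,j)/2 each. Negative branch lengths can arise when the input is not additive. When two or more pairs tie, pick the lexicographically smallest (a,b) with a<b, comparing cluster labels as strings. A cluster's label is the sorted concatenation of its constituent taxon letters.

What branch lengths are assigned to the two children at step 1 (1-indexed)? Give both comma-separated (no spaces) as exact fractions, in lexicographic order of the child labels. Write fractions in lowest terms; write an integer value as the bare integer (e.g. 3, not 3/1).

47/6,61/6

iteration 1: select B,K (d=18, Q=-93); attach at lengths (47/6, 61/6); label the merged cluster BK
  updated: d(BK,G)=3, d(BK,H)=11, d(BK,L)=29/2
iteration 2: select BK,G (d=3, Q=-67/2); attach at lengths (47/8, -23/8); label the merged cluster BGK
  updated: d(BGK,H)=5, d(BGK,L)=35/4
iteration 3: select BGK,H (d=5, Q=-71/4); attach at lengths (39/8, 1/8); label the merged cluster BGHK
  updated: d(BGHK,L)=31/8
iteration 4: select BGHK,L (d=31/8); attach at lengths (31/16, 31/16); label the merged cluster BGHKL
final tree: ((((B:47/6,K:61/6):47/8,G:-23/8):39/8,H:1/8):31/16,L:31/16)
total length: 239/8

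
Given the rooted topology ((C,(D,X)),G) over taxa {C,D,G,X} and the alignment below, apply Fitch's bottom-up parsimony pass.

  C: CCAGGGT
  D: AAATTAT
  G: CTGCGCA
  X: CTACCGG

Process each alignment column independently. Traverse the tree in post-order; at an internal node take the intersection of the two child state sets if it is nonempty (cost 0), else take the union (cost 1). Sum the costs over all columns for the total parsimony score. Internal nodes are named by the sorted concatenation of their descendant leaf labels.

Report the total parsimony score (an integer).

12

site 0, node DX: D={A} ∪ X={C} → {A,C} (+1)
site 0, node CDX: C={C} ∩ DX={A,C} → {C} (+0)
site 0, node CDGX: CDX={C} ∩ G={C} → {C} (+0)
site 1, node DX: D={A} ∪ X={T} → {A,T} (+1)
site 1, node CDX: C={C} ∪ DX={A,T} → {A,C,T} (+1)
site 1, node CDGX: CDX={A,C,T} ∩ G={T} → {T} (+0)
site 2, node DX: D={A} ∩ X={A} → {A} (+0)
site 2, node CDX: C={A} ∩ DX={A} → {A} (+0)
site 2, node CDGX: CDX={A} ∪ G={G} → {A,G} (+1)
site 3, node DX: D={T} ∪ X={C} → {C,T} (+1)
site 3, node CDX: C={G} ∪ DX={C,T} → {C,G,T} (+1)
site 3, node CDGX: CDX={C,G,T} ∩ G={C} → {C} (+0)
site 4, node DX: D={T} ∪ X={C} → {C,T} (+1)
site 4, node CDX: C={G} ∪ DX={C,T} → {C,G,T} (+1)
site 4, node CDGX: CDX={C,G,T} ∩ G={G} → {G} (+0)
site 5, node DX: D={A} ∪ X={G} → {A,G} (+1)
site 5, node CDX: C={G} ∩ DX={A,G} → {G} (+0)
site 5, node CDGX: CDX={G} ∪ G={C} → {C,G} (+1)
site 6, node DX: D={T} ∪ X={G} → {G,T} (+1)
site 6, node CDX: C={T} ∩ DX={G,T} → {T} (+0)
site 6, node CDGX: CDX={T} ∪ G={A} → {A,T} (+1)
per-site changes: [1, 2, 1, 2, 2, 2, 2]; total = 12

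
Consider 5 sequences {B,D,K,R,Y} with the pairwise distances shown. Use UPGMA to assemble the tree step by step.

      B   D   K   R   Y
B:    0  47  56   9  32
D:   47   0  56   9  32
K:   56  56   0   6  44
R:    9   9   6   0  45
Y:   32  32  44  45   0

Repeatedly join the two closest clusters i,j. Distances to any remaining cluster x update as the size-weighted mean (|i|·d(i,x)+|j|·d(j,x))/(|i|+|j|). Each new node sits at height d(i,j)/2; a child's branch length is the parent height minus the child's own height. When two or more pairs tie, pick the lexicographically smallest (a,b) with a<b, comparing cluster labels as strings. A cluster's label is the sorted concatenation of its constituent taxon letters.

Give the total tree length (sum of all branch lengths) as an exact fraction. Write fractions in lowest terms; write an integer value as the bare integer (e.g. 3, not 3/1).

iteration 1: select K,R (d=6); attach at lengths (3, 3); label the merged cluster KR
  updated: d(B,KR)=65/2, d(D,KR)=65/2, d(KR,Y)=89/2
iteration 2: select B,Y (d=32); attach at lengths (16, 16); label the merged cluster BY
  updated: d(BY,D)=79/2, d(BY,KR)=77/2
iteration 3: select D,KR (d=65/2); attach at lengths (65/4, 53/4); label the merged cluster DKR
  updated: d(BY,DKR)=233/6
iteration 4: select BY,DKR (d=233/6); attach at lengths (41/12, 19/6); label the merged cluster BDKRY
final tree: ((B:16,Y:16):41/12,(D:65/4,(K:3,R:3):53/4):19/6)
total length: 889/12

889/12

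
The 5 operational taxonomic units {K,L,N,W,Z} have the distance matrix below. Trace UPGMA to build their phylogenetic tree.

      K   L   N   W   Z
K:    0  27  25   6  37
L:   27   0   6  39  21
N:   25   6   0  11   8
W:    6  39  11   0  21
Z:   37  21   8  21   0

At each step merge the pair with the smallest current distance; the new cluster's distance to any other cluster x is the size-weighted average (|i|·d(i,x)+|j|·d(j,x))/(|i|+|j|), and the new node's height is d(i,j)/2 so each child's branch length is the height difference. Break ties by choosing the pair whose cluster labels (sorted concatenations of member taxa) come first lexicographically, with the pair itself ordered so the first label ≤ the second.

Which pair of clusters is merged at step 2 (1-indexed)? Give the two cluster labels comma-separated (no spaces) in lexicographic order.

L,N

iteration 1: select K,W (d=6); attach at lengths (3, 3); label the merged cluster KW
  updated: d(KW,L)=33, d(KW,N)=18, d(KW,Z)=29
iteration 2: select L,N (d=6); attach at lengths (3, 3); label the merged cluster LN
  updated: d(KW,LN)=51/2, d(LN,Z)=29/2
iteration 3: select LN,Z (d=29/2); attach at lengths (17/4, 29/4); label the merged cluster LNZ
  updated: d(KW,LNZ)=80/3
iteration 4: select KW,LNZ (d=80/3); attach at lengths (31/3, 73/12); label the merged cluster KLNWZ
final tree: ((K:3,W:3):31/3,((L:3,N:3):17/4,Z:29/4):73/12)
total length: 479/12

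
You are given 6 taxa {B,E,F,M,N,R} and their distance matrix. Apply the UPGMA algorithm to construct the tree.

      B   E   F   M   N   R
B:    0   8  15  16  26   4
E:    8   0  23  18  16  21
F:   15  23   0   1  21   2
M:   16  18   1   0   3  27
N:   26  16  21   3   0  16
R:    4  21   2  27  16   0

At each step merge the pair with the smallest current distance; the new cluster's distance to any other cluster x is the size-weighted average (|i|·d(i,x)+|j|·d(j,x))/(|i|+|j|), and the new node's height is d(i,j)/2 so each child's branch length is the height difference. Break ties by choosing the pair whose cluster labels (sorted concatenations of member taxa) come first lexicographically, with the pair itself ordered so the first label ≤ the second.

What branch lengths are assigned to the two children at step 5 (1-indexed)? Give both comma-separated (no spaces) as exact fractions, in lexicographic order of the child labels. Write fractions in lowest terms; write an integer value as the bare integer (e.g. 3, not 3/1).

1. join F+M (d=1) ⇒ FM; edges |F|=1/2, |M|=1/2
  updated: d(B,FM)=31/2, d(E,FM)=41/2, d(FM,N)=12, d(FM,R)=29/2
2. join B+R (d=4) ⇒ BR; edges |B|=2, |R|=2
  updated: d(BR,E)=29/2, d(BR,FM)=15, d(BR,N)=21
3. join FM+N (d=12) ⇒ FMN; edges |FM|=11/2, |N|=6
  updated: d(BR,FMN)=17, d(E,FMN)=19
4. join BR+E (d=29/2) ⇒ BER; edges |BR|=21/4, |E|=29/4
  updated: d(BER,FMN)=53/3
5. join BER+FMN (d=53/3) ⇒ BEFMNR; edges |BER|=19/12, |FMN|=17/6
final tree: (((B:2,R:2):21/4,E:29/4):19/12,((F:1/2,M:1/2):11/2,N:6):17/6)
total length: 401/12

19/12,17/6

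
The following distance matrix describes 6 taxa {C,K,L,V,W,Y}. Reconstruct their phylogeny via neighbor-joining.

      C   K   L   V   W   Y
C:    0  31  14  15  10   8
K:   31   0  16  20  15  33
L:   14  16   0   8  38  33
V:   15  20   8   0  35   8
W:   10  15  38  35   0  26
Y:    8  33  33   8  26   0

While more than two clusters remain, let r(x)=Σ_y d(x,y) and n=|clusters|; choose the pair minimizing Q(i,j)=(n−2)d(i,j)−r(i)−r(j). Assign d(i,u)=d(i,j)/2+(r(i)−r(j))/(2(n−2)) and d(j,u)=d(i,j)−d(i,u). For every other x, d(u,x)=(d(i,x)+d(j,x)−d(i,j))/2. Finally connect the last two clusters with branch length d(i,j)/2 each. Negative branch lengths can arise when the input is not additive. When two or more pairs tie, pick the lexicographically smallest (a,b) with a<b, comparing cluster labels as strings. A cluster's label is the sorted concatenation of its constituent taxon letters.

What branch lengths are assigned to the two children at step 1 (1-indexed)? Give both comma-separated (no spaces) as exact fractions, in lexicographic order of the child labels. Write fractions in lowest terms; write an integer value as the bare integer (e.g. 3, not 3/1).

51/8,69/8

step 1: merge (K,W) at d=15, Q=-179; branch lengths K→51/8, W→69/8; new cluster KW
  updated: d(C,KW)=13, d(KW,L)=39/2, d(KW,V)=20, d(KW,Y)=22
step 2: merge (L,V) at d=8, Q=-203/2; branch lengths L→95/12, V→1/12; new cluster LV
  updated: d(C,LV)=21/2, d(KW,LV)=63/4, d(LV,Y)=33/2
step 3: merge (C,Y) at d=8, Q=-62; branch lengths C→1/4, Y→31/4; new cluster CY
  updated: d(CY,KW)=27/2, d(CY,LV)=19/2
step 4: merge (CY,KW) at d=27/2, Q=-155/4; branch lengths CY→29/8, KW→79/8; new cluster CKWY
  updated: d(CKWY,LV)=47/8
step 5: merge (CKWY,LV) at d=47/8; branch lengths CKWY→47/16, LV→47/16; new cluster CKLVWY
final tree: (((C:1/4,Y:31/4):29/8,(K:51/8,W:69/8):79/8):47/16,(L:95/12,V:1/12):47/16)
total length: 403/8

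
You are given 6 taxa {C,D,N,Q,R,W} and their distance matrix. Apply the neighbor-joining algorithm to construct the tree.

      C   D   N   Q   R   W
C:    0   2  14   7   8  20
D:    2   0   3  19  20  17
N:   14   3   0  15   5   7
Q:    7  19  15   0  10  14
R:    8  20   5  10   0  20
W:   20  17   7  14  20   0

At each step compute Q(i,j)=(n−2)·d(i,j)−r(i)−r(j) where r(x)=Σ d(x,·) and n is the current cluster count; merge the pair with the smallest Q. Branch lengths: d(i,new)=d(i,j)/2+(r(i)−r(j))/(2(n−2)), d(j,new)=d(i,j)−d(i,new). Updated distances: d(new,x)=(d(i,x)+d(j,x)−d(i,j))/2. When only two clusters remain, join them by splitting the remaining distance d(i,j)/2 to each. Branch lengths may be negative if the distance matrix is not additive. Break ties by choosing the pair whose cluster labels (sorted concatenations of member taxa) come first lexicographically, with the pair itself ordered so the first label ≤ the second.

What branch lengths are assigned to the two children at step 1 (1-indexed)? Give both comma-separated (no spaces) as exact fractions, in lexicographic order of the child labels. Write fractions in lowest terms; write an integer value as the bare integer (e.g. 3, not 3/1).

-1/4,9/4

1. join C+D (d=2, Q=-104) ⇒ CD; edges |C|=-1/4, |D|=9/4
  updated: d(CD,N)=15/2, d(CD,Q)=12, d(CD,R)=13, d(CD,W)=35/2
2. join N+W (d=7, Q=-72) ⇒ NW; edges |N|=-1/2, |W|=15/2
  updated: d(CD,NW)=9, d(NW,Q)=11, d(NW,R)=9
3. join CD+NW (d=9, Q=-45) ⇒ CDNW; edges |CD|=23/4, |NW|=13/4
  updated: d(CDNW,Q)=7, d(CDNW,R)=13/2
4. join CDNW+Q (d=7, Q=-47/2) ⇒ CDNQW; edges |CDNW|=7/4, |Q|=21/4
  updated: d(CDNQW,R)=19/4
5. join CDNQW+R (d=19/4) ⇒ CDNQRW; edges |CDNQW|=19/8, |R|=19/8
final tree: ((((C:-1/4,D:9/4):23/4,(N:-1/2,W:15/2):13/4):7/4,Q:21/4):19/8,R:19/8)
total length: 119/4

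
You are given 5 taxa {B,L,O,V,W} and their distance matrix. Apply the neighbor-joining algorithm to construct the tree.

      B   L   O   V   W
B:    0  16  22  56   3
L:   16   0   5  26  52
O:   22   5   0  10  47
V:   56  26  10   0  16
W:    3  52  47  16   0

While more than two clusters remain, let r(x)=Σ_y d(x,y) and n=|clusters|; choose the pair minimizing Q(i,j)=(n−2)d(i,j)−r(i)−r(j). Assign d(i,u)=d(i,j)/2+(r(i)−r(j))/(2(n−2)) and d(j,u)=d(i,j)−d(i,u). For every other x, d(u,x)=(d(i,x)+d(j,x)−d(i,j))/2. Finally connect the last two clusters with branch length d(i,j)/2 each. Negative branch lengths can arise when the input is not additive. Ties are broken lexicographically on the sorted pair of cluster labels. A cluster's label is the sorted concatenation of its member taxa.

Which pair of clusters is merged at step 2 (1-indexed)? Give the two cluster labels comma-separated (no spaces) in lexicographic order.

BW,V

1. join B+W (d=3, Q=-206) ⇒ BW; edges |B|=-2, |W|=5
  updated: d(BW,L)=65/2, d(BW,O)=33, d(BW,V)=69/2
2. join BW+V (d=69/2, Q=-203/2) ⇒ BVW; edges |BW|=197/8, |V|=79/8
  updated: d(BVW,L)=12, d(BVW,O)=17/4
3. join BVW+L (d=12, Q=-85/4) ⇒ BLVW; edges |BVW|=45/8, |L|=51/8
  updated: d(BLVW,O)=-11/8
4. join BLVW+O (d=-11/8) ⇒ BLOVW; edges |BLVW|=-11/16, |O|=-11/16
final tree: ((((B:-2,W:5):197/8,V:79/8):45/8,L:51/8):-11/16,O:-11/16)
total length: 385/8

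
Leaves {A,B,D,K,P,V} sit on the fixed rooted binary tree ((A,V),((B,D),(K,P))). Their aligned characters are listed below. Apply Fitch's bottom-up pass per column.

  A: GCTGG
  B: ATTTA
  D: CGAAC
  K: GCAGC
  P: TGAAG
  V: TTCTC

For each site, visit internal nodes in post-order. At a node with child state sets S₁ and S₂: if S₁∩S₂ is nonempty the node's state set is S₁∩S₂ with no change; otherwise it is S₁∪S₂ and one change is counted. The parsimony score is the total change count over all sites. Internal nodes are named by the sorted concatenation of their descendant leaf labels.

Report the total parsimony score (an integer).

site 0, node AV: A={G} ∪ V={T} → {G,T} (+1)
site 0, node BD: B={A} ∪ D={C} → {A,C} (+1)
site 0, node KP: K={G} ∪ P={T} → {G,T} (+1)
site 0, node BDKP: BD={A,C} ∪ KP={G,T} → {A,C,G,T} (+1)
site 0, node ABDKPV: AV={G,T} ∩ BDKP={A,C,G,T} → {G,T} (+0)
site 1, node AV: A={C} ∪ V={T} → {C,T} (+1)
site 1, node BD: B={T} ∪ D={G} → {G,T} (+1)
site 1, node KP: K={C} ∪ P={G} → {C,G} (+1)
site 1, node BDKP: BD={G,T} ∩ KP={C,G} → {G} (+0)
site 1, node ABDKPV: AV={C,T} ∪ BDKP={G} → {C,G,T} (+1)
site 2, node AV: A={T} ∪ V={C} → {C,T} (+1)
site 2, node BD: B={T} ∪ D={A} → {A,T} (+1)
site 2, node KP: K={A} ∩ P={A} → {A} (+0)
site 2, node BDKP: BD={A,T} ∩ KP={A} → {A} (+0)
site 2, node ABDKPV: AV={C,T} ∪ BDKP={A} → {A,C,T} (+1)
site 3, node AV: A={G} ∪ V={T} → {G,T} (+1)
site 3, node BD: B={T} ∪ D={A} → {A,T} (+1)
site 3, node KP: K={G} ∪ P={A} → {A,G} (+1)
site 3, node BDKP: BD={A,T} ∩ KP={A,G} → {A} (+0)
site 3, node ABDKPV: AV={G,T} ∪ BDKP={A} → {A,G,T} (+1)
site 4, node AV: A={G} ∪ V={C} → {C,G} (+1)
site 4, node BD: B={A} ∪ D={C} → {A,C} (+1)
site 4, node KP: K={C} ∪ P={G} → {C,G} (+1)
site 4, node BDKP: BD={A,C} ∩ KP={C,G} → {C} (+0)
site 4, node ABDKPV: AV={C,G} ∩ BDKP={C} → {C} (+0)
per-site changes: [4, 4, 3, 4, 3]; total = 18

18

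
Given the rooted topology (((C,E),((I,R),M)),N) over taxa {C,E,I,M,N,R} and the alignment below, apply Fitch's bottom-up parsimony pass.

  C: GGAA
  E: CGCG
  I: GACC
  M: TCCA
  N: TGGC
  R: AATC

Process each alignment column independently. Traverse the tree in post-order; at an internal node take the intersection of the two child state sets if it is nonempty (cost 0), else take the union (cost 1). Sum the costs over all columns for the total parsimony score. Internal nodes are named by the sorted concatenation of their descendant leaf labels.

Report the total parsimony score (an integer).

12

site 0, node CE: C={G} ∪ E={C} → {C,G} (+1)
site 0, node IR: I={G} ∪ R={A} → {A,G} (+1)
site 0, node IMR: IR={A,G} ∪ M={T} → {A,G,T} (+1)
site 0, node CEIMR: CE={C,G} ∩ IMR={A,G,T} → {G} (+0)
site 0, node CEIMNR: CEIMR={G} ∪ N={T} → {G,T} (+1)
site 1, node CE: C={G} ∩ E={G} → {G} (+0)
site 1, node IR: I={A} ∩ R={A} → {A} (+0)
site 1, node IMR: IR={A} ∪ M={C} → {A,C} (+1)
site 1, node CEIMR: CE={G} ∪ IMR={A,C} → {A,C,G} (+1)
site 1, node CEIMNR: CEIMR={A,C,G} ∩ N={G} → {G} (+0)
site 2, node CE: C={A} ∪ E={C} → {A,C} (+1)
site 2, node IR: I={C} ∪ R={T} → {C,T} (+1)
site 2, node IMR: IR={C,T} ∩ M={C} → {C} (+0)
site 2, node CEIMR: CE={A,C} ∩ IMR={C} → {C} (+0)
site 2, node CEIMNR: CEIMR={C} ∪ N={G} → {C,G} (+1)
site 3, node CE: C={A} ∪ E={G} → {A,G} (+1)
site 3, node IR: I={C} ∩ R={C} → {C} (+0)
site 3, node IMR: IR={C} ∪ M={A} → {A,C} (+1)
site 3, node CEIMR: CE={A,G} ∩ IMR={A,C} → {A} (+0)
site 3, node CEIMNR: CEIMR={A} ∪ N={C} → {A,C} (+1)
per-site changes: [4, 2, 3, 3]; total = 12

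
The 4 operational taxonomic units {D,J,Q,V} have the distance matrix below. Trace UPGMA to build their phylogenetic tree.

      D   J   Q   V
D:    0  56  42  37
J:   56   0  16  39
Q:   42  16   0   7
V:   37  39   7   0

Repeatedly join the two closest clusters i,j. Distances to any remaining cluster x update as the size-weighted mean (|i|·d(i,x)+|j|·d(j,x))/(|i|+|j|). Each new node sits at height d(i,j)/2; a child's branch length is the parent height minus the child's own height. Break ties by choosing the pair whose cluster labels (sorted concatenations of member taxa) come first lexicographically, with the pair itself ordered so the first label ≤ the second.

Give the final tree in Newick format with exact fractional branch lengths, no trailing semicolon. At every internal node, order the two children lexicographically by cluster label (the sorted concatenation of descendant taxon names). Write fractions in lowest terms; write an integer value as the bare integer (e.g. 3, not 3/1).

iteration 1: select Q,V (d=7); attach at lengths (7/2, 7/2); label the merged cluster QV
  updated: d(D,QV)=79/2, d(J,QV)=55/2
iteration 2: select J,QV (d=55/2); attach at lengths (55/4, 41/4); label the merged cluster JQV
  updated: d(D,JQV)=45
iteration 3: select D,JQV (d=45); attach at lengths (45/2, 35/4); label the merged cluster DJQV
final tree: (D:45/2,(J:55/4,(Q:7/2,V:7/2):41/4):35/4)
total length: 249/4

(D:45/2,(J:55/4,(Q:7/2,V:7/2):41/4):35/4)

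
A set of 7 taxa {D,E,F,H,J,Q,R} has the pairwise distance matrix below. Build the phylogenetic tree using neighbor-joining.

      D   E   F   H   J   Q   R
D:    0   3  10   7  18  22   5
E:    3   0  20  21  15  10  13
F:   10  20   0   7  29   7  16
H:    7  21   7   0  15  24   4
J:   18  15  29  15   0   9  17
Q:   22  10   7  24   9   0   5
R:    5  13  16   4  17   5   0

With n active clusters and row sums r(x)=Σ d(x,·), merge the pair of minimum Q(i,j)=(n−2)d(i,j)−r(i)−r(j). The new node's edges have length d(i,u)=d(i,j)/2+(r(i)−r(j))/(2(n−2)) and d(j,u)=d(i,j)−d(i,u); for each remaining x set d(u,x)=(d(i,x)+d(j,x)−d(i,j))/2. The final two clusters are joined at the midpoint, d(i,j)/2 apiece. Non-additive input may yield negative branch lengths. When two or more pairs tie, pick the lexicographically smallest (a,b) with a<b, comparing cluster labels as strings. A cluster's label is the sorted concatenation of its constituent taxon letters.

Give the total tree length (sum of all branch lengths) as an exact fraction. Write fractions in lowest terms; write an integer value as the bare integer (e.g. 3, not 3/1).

1. join J+Q (d=9, Q=-135) ⇒ JQ; edges |J|=71/10, |Q|=19/10
  updated: d(D,JQ)=31/2, d(E,JQ)=8, d(F,JQ)=27/2, d(H,JQ)=15, d(JQ,R)=13/2
2. join D+E (d=3, Q=-187/2) ⇒ DE; edges |D|=-25/16, |E|=73/16
  updated: d(DE,F)=27/2, d(DE,H)=25/2, d(DE,JQ)=41/4, d(DE,R)=15/2
3. join F+H (d=7, Q=-135/2) ⇒ FH; edges |F|=65/12, |H|=19/12
  updated: d(DE,FH)=19/2, d(FH,JQ)=43/4, d(FH,R)=13/2
4. join DE+FH (d=19/2, Q=-35) ⇒ DEFH; edges |DE|=39/8, |FH|=37/8
  updated: d(DEFH,JQ)=23/4, d(DEFH,R)=9/4
5. join DEFH+JQ (d=23/4, Q=-29/2) ⇒ DEFHJQ; edges |DEFH|=3/4, |JQ|=5
  updated: d(DEFHJQ,R)=3/2
6. join DEFHJQ+R (d=3/2) ⇒ DEFHJQR; edges |DEFHJQ|=3/4, |R|=3/4
final tree: ((((D:-25/16,E:73/16):39/8,(F:65/12,H:19/12):37/8):3/4,(J:71/10,Q:19/10):5):3/4,R:3/4)
total length: 143/4

143/4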